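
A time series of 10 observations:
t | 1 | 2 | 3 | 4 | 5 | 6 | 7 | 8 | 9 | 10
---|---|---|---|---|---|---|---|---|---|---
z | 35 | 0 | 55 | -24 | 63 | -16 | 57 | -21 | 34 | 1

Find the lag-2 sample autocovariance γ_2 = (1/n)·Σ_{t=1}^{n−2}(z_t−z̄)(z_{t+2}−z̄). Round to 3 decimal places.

884.328

Mean z̄ = (35 + 0 + 55 − 24 + 63 − 16 + 57 − 21 + 34 + 1)/10 = 18.4000
Σ_{t=1}^{8}(z_t−z̄)(z_{t+2}−z̄) = 8843.2800
γ_2 = 8843.2800 / 10 = 884.328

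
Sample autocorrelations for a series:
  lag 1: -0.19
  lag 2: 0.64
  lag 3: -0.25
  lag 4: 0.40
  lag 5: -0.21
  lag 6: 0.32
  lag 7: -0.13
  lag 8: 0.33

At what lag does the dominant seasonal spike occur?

The largest autocorrelation is r_2 = 0.64, with weaker echoes at lags 4 (0.40), 6 (0.32) and 8 (0.33); the remaining lags stay at or below -0.13.
The dominant spike at lag 2 indicates a seasonal period of 2.

2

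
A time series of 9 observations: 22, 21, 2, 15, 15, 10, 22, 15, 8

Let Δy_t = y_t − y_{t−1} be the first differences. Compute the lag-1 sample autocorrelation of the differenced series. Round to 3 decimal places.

First differences Δy: -1, -19, 13, 0, -5, 12, -7, -7
Mean of differences = -1.7500
Numerator Σ(Δy_t−Δȳ)(Δy_{t+1}−Δȳ) = -336.5625
Denominator Σ(Δy_t−Δȳ)² = 773.5000
r_1(Δy) = -336.5625 / 773.5000 = -0.435

-0.435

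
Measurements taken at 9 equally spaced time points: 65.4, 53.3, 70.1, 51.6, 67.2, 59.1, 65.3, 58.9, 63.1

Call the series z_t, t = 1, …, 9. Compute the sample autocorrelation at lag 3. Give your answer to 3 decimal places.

-0.512

Mean z̄ = (65.4 + 53.3 + 70.1 + 51.6 + 67.2 + 59.1 + 65.3 + 58.9 + 63.1)/9 = 61.5556
Σ(z_t−z̄)(z_{t+3}−z̄) = (-38.2736) + (-46.5980) + (-20.9814) + (-37.2780) + (-14.9891) + (-3.7925) = -161.9126
Denominator Σ(z_t−z̄)² = 316.4022
r_3 = -161.9126 / 316.4022 = -0.512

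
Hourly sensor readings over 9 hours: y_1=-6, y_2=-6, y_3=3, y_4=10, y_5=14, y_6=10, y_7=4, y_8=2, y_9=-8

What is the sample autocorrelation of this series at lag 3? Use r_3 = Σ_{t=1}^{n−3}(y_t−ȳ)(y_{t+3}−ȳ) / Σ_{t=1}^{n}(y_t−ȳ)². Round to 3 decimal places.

Mean ȳ = (-6 − 6 + 3 + 10 + 14 + 10 + 4 + 2 − 8)/9 = 2.5556
Σ(y_t−ȳ)(y_{t+3}−ȳ) = (-63.6914) + (-97.9136) + (3.3086) + (10.7531) + (-6.3580) + (-78.5802) = -232.4815
Denominator Σ(y_t−ȳ)² = 502.2222
r_3 = -232.4815 / 502.2222 = -0.463

-0.463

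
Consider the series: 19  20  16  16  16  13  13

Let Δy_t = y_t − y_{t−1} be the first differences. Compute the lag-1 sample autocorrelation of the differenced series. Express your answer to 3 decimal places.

First differences Δy: 1, -4, 0, 0, -3, 0
Mean of differences = -1.0000
Numerator Σ(Δy_t−Δȳ)(Δy_{t+1}−Δȳ) = -12.0000
Denominator Σ(Δy_t−Δȳ)² = 20.0000
r_1(Δy) = -12.0000 / 20.0000 = -0.600

-0.600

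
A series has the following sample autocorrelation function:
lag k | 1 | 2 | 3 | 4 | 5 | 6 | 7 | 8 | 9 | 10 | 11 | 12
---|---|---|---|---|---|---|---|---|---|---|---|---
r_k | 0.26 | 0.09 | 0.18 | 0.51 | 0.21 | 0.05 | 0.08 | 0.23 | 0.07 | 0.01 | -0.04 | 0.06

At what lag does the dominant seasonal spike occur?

The largest autocorrelation is r_4 = 0.51; the remaining lags stay at or below 0.26. The elevated value at lag 1 (0.26), dropping to 0.09 at lag 2, reflects decaying short-term dependence rather than seasonality.
The dominant spike at lag 4 indicates a seasonal period of 4.

4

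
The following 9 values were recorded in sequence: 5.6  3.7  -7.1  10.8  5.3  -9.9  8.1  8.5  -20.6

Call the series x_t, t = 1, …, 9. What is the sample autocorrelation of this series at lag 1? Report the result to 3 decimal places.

-0.305

Mean x̄ = (5.6 + 3.7 − 7.1 + 10.8 + 5.3 − 9.9 + 8.1 + 8.5 − 20.6)/9 = 0.4889
Numerator Σ_{t=1}^{8}(x_t−x̄)(x_{t+1}−x̄) = -273.6235
Denominator Σ(x_t−x̄)² = 898.2689
r_1 = -273.6235 / 898.2689 = -0.305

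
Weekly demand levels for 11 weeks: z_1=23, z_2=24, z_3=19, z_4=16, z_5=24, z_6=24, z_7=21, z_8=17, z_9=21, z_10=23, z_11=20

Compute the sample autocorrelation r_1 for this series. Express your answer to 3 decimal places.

Mean z̄ = (23 + 24 + 19 + 16 + 24 + 24 + 21 + 17 + 21 + 23 + 20)/11 = 21.0909
Numerator Σ_{t=1}^{10}(z_t−z̄)(z_{t+1}−z̄) = 1.9917
Denominator Σ(z_t−z̄)² = 80.9091
r_1 = 1.9917 / 80.9091 = 0.025

0.025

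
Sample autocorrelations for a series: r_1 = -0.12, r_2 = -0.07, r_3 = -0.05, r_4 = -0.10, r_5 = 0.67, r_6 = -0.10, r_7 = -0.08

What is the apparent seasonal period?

5

The largest autocorrelation is r_5 = 0.67; the remaining lags stay at or below -0.05.
The dominant spike at lag 5 indicates a seasonal period of 5.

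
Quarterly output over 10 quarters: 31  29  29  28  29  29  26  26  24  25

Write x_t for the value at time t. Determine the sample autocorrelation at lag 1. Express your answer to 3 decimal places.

Mean x̄ = (31 + 29 + 29 + 28 + 29 + 29 + 26 + 26 + 24 + 25)/10 = 27.6000
Numerator Σ_{t=1}^{9}(x_t−x̄)(x_{t+1}−x̄) = 25.2400
Denominator Σ(x_t−x̄)² = 44.4000
r_1 = 25.2400 / 44.4000 = 0.568

0.568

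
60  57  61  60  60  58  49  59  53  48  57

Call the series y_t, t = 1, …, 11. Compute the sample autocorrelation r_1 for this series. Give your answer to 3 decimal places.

0.117

Mean ȳ = (60 + 57 + 61 + 60 + 60 + 58 + 49 + 59 + 53 + 48 + 57)/11 = 56.5455
Numerator Σ_{t=1}^{10}(y_t−ȳ)(y_{t+1}−ȳ) = 24.1570
Denominator Σ(y_t−ȳ)² = 206.7273
r_1 = 24.1570 / 206.7273 = 0.117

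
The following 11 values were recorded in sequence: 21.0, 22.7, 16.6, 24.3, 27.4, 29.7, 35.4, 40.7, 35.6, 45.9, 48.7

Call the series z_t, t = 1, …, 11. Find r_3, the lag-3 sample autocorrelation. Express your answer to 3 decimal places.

0.254

Mean z̄ = (21.0 + 22.7 + 16.6 + 24.3 + 27.4 + 29.7 + 35.4 + 40.7 + 35.6 + 45.9 + 48.7)/11 = 31.6364
Numerator Σ_{t=1}^{8}(z_t−z̄)(z_{t+3}−z̄) = 279.6642
Denominator Σ(z_t−z̄)² = 1101.2455
r_3 = 279.6642 / 1101.2455 = 0.254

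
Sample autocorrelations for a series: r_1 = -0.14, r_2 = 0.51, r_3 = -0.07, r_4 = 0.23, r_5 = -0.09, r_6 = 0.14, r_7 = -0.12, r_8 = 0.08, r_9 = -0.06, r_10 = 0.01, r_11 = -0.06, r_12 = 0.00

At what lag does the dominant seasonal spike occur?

The largest autocorrelation is r_2 = 0.51, with a weaker echo at lag 4 (0.23); the remaining lags stay at or below 0.14.
The dominant spike at lag 2 indicates a seasonal period of 2.

2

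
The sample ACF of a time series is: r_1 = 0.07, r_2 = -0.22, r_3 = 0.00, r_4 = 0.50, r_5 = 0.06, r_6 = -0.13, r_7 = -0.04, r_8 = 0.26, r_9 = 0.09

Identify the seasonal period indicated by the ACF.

The largest autocorrelation is r_4 = 0.50, with a weaker echo at lag 8 (0.26); the remaining lags stay at or below 0.09.
The dominant spike at lag 4 indicates a seasonal period of 4.

4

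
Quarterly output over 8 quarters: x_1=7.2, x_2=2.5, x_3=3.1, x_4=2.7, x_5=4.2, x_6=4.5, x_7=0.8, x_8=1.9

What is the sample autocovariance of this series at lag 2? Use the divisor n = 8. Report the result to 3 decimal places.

-0.652

Mean x̄ = (7.2 + 2.5 + 3.1 + 2.7 + 4.2 + 4.5 + 0.8 + 1.9)/8 = 3.3625
Deviations: 3.8375, -0.8625, -0.2625, -0.6625, 0.8375, 1.1375, -2.5625, -1.4625
Σ_{t=1}^{6}(x_t−x̄)(x_{t+2}−x̄) = -5.2191
γ_2 = -5.2191 / 8 = -0.652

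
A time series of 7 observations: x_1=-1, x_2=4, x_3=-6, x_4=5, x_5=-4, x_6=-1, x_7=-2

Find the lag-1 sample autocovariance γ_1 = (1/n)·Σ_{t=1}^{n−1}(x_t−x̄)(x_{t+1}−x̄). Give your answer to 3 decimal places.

Mean x̄ = (-1 + 4 − 6 + 5 − 4 − 1 − 2)/7 = -0.7143
Deviations: -0.2857, 4.7143, -5.2857, 5.7143, -3.2857, -0.2857, -1.2857
Σ_{t=1}^{6}(x_t−x̄)(x_{t+1}−x̄) = -73.9388
γ_1 = -73.9388 / 7 = -10.563

-10.563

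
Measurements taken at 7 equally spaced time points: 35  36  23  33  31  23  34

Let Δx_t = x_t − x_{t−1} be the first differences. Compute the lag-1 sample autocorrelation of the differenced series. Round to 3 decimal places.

First differences Δx: 1, -13, 10, -2, -8, 11
Mean of differences = -0.1667
Numerator Σ(Δx_t−Δx̄)(Δx_{t+1}−Δx̄) = -237.1944
Denominator Σ(Δx_t−Δx̄)² = 458.8333
r_1(Δx) = -237.1944 / 458.8333 = -0.517

-0.517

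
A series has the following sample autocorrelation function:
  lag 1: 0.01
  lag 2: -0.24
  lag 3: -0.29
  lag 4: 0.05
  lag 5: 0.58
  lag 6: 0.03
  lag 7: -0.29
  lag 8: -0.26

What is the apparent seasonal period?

The largest autocorrelation is r_5 = 0.58; the remaining lags stay at or below 0.05.
The dominant spike at lag 5 indicates a seasonal period of 5.

5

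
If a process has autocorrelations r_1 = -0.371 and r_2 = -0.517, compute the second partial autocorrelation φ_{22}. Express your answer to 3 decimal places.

φ_{22} = (r_2 − r_1²) / (1 − r_1²)
r_1² = (-0.371)² = 0.137641
Numerator = -0.517 − 0.1376 = -0.6546; denominator = 1 − 0.1376 = 0.8624
φ_{22} = -0.6546 / 0.8624 = -0.759

-0.759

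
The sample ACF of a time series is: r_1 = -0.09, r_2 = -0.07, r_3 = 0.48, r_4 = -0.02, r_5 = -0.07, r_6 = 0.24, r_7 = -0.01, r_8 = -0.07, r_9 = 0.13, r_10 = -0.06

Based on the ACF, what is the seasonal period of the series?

3

The largest autocorrelation is r_3 = 0.48, with a weaker echo at lag 6 (0.24); the remaining lags stay at or below 0.13.
The dominant spike at lag 3 indicates a seasonal period of 3.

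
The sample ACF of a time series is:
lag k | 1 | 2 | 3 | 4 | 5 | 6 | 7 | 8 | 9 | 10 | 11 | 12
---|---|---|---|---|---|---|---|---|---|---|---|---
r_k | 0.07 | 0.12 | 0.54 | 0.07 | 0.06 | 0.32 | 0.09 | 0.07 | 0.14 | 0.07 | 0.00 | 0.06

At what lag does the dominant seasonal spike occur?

The largest autocorrelation is r_3 = 0.54, with a weaker echo at lag 6 (0.32); the remaining lags stay at or below 0.14.
The dominant spike at lag 3 indicates a seasonal period of 3.

3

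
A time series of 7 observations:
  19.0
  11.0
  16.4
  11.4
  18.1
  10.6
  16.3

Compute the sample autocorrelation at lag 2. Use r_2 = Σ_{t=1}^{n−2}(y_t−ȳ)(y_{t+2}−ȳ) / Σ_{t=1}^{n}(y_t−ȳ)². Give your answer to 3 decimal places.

0.576

Mean ȳ = (19.0 + 11.0 + 16.4 + 11.4 + 18.1 + 10.6 + 16.3)/7 = 14.6857
Deviations from mean: 4.3143, -3.6857, 1.7143, -3.2857, 3.4143, -4.0857, 1.6143
Σ(y_t−ȳ)(y_{t+2}−ȳ) = (7.3959) + (12.1102) + (5.8531) + (13.4245) + (5.5116) = 44.2953
Denominator Σ(y_t−ȳ)² = 76.8886
r_2 = 44.2953 / 76.8886 = 0.576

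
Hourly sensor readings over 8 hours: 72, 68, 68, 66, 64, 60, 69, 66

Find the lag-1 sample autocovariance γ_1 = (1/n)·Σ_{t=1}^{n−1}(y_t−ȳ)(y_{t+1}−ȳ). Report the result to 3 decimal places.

1.279

Mean ȳ = (72 + 68 + 68 + 66 + 64 + 60 + 69 + 66)/8 = 66.6250
Deviations: 5.3750, 1.3750, 1.3750, -0.6250, -2.6250, -6.6250, 2.3750, -0.6250
Σ_{t=1}^{7}(y_t−ȳ)(y_{t+1}−ȳ) = 10.2344
γ_1 = 10.2344 / 8 = 1.279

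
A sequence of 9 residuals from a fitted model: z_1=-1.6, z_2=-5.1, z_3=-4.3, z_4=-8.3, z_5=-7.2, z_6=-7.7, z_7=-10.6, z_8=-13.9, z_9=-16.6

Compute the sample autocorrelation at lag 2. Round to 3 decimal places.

Mean z̄ = (-1.6 − 5.1 − 4.3 − 8.3 − 7.2 − 7.7 − 10.6 − 13.9 − 16.6)/9 = -8.3667
Numerator Σ_{t=1}^{7}(z_t−z̄)(z_{t+2}−z̄) = 44.6178
Denominator Σ(z_t−z̄)² = 178.2000
r_2 = 44.6178 / 178.2000 = 0.250

0.250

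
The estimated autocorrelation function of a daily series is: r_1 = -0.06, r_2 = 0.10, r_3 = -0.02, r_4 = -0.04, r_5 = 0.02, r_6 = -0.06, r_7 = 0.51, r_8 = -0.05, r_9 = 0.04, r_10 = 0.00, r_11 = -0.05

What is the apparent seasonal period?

7

The largest autocorrelation is r_7 = 0.51; the remaining lags stay at or below 0.10.
The dominant spike at lag 7 indicates a seasonal period of 7.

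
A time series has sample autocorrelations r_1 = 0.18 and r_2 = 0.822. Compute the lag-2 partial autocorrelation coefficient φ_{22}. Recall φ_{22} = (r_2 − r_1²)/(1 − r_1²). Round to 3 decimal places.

0.816

φ_{22} = (r_2 − r_1²) / (1 − r_1²)
r_1² = (0.18)² = 0.0324
Numerator = 0.822 − 0.0324 = 0.7896; denominator = 1 − 0.0324 = 0.9676
φ_{22} = 0.7896 / 0.9676 = 0.816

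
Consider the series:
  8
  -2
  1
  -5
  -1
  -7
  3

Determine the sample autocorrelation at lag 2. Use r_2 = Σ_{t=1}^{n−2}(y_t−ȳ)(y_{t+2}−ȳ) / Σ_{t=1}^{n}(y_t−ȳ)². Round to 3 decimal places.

0.306

Mean ȳ = (8 − 2 + 1 − 5 − 1 − 7 + 3)/7 = -0.4286
Deviations from mean: 8.4286, -1.5714, 1.4286, -4.5714, -0.5714, -6.5714, 3.4286
Numerator Σ_{t=1}^{5}(y_t−ȳ)(y_{t+2}−ȳ) = 46.4898
Denominator Σ(y_t−ȳ)² = 151.7143
r_2 = 46.4898 / 151.7143 = 0.306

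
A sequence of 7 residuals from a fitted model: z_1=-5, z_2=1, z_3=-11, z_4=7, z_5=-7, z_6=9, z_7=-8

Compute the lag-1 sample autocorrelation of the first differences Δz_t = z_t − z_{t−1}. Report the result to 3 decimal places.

First differences Δz: 6, -12, 18, -14, 16, -17
Mean of differences = -0.5000
Numerator Σ(Δz_t−Δz̄)(Δz_{t+1}−Δz̄) = -1032.2500
Denominator Σ(Δz_t−Δz̄)² = 1243.5000
r_1(Δz) = -1032.2500 / 1243.5000 = -0.830

-0.830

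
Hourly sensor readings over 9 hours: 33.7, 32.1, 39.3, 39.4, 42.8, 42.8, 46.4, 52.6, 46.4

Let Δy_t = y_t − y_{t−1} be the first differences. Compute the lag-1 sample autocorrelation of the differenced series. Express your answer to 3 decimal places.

First differences Δy: -1.6, 7.2, 0.1, 3.4, 0.0, 3.6, 6.2, -6.2
Mean of differences = 1.5875
Numerator Σ(Δy_t−Δȳ)(Δy_{t+1}−Δȳ) = -61.6439
Denominator Σ(Δy_t−Δȳ)² = 135.6488
r_1(Δy) = -61.6439 / 135.6488 = -0.454

-0.454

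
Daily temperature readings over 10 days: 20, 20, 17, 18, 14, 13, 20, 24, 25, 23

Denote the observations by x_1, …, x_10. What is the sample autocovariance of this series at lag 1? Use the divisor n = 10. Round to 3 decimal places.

Mean x̄ = (20 + 20 + 17 + 18 + 14 + 13 + 20 + 24 + 25 + 23)/10 = 19.4000
Σ_{t=1}^{9}(x_t−x̄)(x_{t+1}−x̄) = 89.2400
γ_1 = 89.2400 / 10 = 8.924

8.924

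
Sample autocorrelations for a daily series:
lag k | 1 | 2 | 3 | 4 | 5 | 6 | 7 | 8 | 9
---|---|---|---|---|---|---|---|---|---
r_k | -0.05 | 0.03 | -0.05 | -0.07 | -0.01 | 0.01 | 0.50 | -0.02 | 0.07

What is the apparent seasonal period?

7

The largest autocorrelation is r_7 = 0.50; the remaining lags stay at or below 0.07.
The dominant spike at lag 7 indicates a seasonal period of 7.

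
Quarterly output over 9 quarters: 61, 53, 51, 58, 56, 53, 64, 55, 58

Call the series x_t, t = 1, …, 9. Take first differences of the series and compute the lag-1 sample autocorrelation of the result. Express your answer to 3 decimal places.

-0.484

First differences Δx: -8, -2, 7, -2, -3, 11, -9, 3
Mean of differences = -0.3750
Numerator Σ(Δx_t−Δx̄)(Δx_{t+1}−Δx̄) = -164.3906
Denominator Σ(Δx_t−Δx̄)² = 339.8750
r_1(Δx) = -164.3906 / 339.8750 = -0.484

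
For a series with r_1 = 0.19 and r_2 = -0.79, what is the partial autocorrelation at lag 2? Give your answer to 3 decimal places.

-0.857

φ_{22} = (r_2 − r_1²) / (1 − r_1²)
r_1² = (0.19)² = 0.0361
Numerator = -0.79 − 0.0361 = -0.8261; denominator = 1 − 0.0361 = 0.9639
φ_{22} = -0.8261 / 0.9639 = -0.857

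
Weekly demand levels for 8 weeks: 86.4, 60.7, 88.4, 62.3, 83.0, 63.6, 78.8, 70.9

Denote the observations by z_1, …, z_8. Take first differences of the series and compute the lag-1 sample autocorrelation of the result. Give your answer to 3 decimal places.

-0.869

First differences Δz: -25.7, 27.7, -26.1, 20.7, -19.4, 15.2, -7.9
Mean of differences = -2.2143
Numerator Σ(Δz_t−Δz̄)(Δz_{t+1}−Δz̄) = -2756.4945
Denominator Σ(Δz_t−Δz̄)² = 3172.9686
r_1(Δz) = -2756.4945 / 3172.9686 = -0.869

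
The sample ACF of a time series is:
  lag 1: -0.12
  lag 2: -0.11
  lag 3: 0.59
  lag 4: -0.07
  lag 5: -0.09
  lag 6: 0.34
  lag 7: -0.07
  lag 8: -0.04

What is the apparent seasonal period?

The largest autocorrelation is r_3 = 0.59, with a weaker echo at lag 6 (0.34); the remaining lags stay at or below -0.04.
The dominant spike at lag 3 indicates a seasonal period of 3.

3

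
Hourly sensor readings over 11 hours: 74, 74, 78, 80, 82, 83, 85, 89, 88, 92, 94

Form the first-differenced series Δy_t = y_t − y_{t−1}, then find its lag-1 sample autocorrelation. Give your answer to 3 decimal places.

First differences Δy: 0, 4, 2, 2, 1, 2, 4, -1, 4, 2
Mean of differences = 2.0000
Numerator Σ(Δy_t−Δȳ)(Δy_{t+1}−Δȳ) = -16.0000
Denominator Σ(Δy_t−Δȳ)² = 26.0000
r_1(Δy) = -16.0000 / 26.0000 = -0.615

-0.615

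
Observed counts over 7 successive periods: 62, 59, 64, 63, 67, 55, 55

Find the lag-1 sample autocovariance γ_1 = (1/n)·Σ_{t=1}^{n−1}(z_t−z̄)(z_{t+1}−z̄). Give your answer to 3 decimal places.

1.539

Mean z̄ = (62 + 59 + 64 + 63 + 67 + 55 + 55)/7 = 60.7143
Σ_{t=1}^{6}(z_t−z̄)(z_{t+1}−z̄) = 10.7755
γ_1 = 10.7755 / 7 = 1.539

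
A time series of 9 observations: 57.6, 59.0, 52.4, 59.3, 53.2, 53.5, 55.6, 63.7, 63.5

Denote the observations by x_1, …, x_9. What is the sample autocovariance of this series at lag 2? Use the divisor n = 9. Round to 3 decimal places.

Mean x̄ = (57.6 + 59.0 + 52.4 + 59.3 + 53.2 + 53.5 + 55.6 + 63.7 + 63.5)/9 = 57.5333
Σ_{t=1}^{7}(x_t−x̄)(x_{t+2}−x̄) = -10.6622
γ_2 = -10.6622 / 9 = -1.185

-1.185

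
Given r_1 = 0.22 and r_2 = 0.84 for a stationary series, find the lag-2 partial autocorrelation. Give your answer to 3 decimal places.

0.832

φ_{22} = (r_2 − r_1²) / (1 − r_1²)
r_1² = (0.22)² = 0.0484
Numerator = 0.84 − 0.0484 = 0.7916; denominator = 1 − 0.0484 = 0.9516
φ_{22} = 0.7916 / 0.9516 = 0.832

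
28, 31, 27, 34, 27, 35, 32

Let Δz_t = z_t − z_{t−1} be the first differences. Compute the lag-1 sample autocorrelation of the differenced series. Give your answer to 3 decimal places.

-0.890

First differences Δz: 3, -4, 7, -7, 8, -3
Mean of differences = 0.6667
Numerator Σ(Δz_t−Δz̄)(Δz_{t+1}−Δz̄) = -172.1111
Denominator Σ(Δz_t−Δz̄)² = 193.3333
r_1(Δz) = -172.1111 / 193.3333 = -0.890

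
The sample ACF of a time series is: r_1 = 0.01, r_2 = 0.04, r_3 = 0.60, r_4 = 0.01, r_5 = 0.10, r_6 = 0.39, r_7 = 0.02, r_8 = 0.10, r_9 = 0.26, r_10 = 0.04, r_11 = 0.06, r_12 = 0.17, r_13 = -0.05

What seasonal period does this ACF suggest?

The largest autocorrelation is r_3 = 0.60, with weaker echoes at lags 6 (0.39), 9 (0.26) and 12 (0.17); the remaining lags stay at or below 0.10.
The dominant spike at lag 3 indicates a seasonal period of 3.

3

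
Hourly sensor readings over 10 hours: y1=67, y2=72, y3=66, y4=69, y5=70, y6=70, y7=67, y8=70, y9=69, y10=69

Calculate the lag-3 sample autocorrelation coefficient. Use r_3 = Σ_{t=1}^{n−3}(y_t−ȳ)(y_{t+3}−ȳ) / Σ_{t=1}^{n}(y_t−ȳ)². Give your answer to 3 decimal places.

0.034

Mean ȳ = (67 + 72 + 66 + 69 + 70 + 70 + 67 + 70 + 69 + 69)/10 = 68.9000
Numerator Σ_{t=1}^{7}(y_t−ȳ)(y_{t+3}−ȳ) = 0.9700
Denominator Σ(y_t−ȳ)² = 28.9000
r_3 = 0.9700 / 28.9000 = 0.034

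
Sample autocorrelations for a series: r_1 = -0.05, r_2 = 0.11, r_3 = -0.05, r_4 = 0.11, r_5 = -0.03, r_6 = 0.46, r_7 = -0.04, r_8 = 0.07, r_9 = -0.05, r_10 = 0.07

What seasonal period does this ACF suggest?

The largest autocorrelation is r_6 = 0.46; the remaining lags stay at or below 0.11.
The dominant spike at lag 6 indicates a seasonal period of 6.

6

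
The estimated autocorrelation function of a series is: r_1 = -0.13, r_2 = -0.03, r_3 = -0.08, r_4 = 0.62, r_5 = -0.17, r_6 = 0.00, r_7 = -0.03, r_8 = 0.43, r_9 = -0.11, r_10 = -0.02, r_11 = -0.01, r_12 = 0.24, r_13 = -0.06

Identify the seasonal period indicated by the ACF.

4

The largest autocorrelation is r_4 = 0.62, with weaker echoes at lags 8 (0.43) and 12 (0.24); the remaining lags stay at or below 0.00.
The dominant spike at lag 4 indicates a seasonal period of 4.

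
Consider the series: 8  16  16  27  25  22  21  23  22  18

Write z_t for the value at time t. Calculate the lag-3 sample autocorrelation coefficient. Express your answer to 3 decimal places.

Mean z̄ = (8 + 16 + 16 + 27 + 25 + 22 + 21 + 23 + 22 + 18)/10 = 19.8000
Numerator Σ_{t=1}^{7}(z_t−z̄)(z_{t+3}−z̄) = -85.1200
Denominator Σ(z_t−z̄)² = 271.6000
r_3 = -85.1200 / 271.6000 = -0.313

-0.313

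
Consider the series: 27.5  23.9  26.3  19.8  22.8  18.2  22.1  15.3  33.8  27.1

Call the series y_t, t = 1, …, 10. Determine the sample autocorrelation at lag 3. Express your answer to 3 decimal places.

Mean ȳ = (27.5 + 23.9 + 26.3 + 19.8 + 22.8 + 18.2 + 22.1 + 15.3 + 33.8 + 27.1)/10 = 23.6800
Σ(y_t−ȳ)(y_{t+3}−ȳ) = (-14.8216) + (-0.1936) + (-14.3576) + (6.1304) + (7.3744) + (-55.4576) + (-5.4036) = -76.7292
Denominator Σ(y_t−ȳ)² = 254.1960
r_3 = -76.7292 / 254.1960 = -0.302

-0.302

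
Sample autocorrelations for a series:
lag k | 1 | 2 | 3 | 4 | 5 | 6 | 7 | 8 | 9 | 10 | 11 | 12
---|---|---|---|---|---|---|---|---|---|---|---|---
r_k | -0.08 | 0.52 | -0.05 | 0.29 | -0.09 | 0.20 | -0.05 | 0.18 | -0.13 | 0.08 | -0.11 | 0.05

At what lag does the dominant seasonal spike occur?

2

The largest autocorrelation is r_2 = 0.52, with weaker echoes at lags 4 (0.29), 6 (0.20) and 8 (0.18); the remaining lags stay at or below 0.08.
The dominant spike at lag 2 indicates a seasonal period of 2.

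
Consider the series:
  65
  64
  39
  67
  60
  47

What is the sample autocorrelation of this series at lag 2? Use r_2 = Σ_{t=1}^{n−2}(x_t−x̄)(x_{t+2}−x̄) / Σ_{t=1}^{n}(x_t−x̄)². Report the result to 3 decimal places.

-0.353

Mean x̄ = (65 + 64 + 39 + 67 + 60 + 47)/6 = 57.0000
Deviations from mean: 8.0000, 7.0000, -18.0000, 10.0000, 3.0000, -10.0000
Numerator Σ_{t=1}^{4}(x_t−x̄)(x_{t+2}−x̄) = -228.0000
Denominator Σ(x_t−x̄)² = 646.0000
r_2 = -228.0000 / 646.0000 = -0.353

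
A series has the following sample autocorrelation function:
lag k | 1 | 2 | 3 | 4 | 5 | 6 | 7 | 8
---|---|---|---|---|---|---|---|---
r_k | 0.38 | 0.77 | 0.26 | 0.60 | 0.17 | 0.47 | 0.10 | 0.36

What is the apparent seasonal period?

The largest autocorrelation is r_2 = 0.77, with weaker echoes at lags 4 (0.60) and 6 (0.47); the remaining lags stay at or below 0.38.
The dominant spike at lag 2 indicates a seasonal period of 2.

2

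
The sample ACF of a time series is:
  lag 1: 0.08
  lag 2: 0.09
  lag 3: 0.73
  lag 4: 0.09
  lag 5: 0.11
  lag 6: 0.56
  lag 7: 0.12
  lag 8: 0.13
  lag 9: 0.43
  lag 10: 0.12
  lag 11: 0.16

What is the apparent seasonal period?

The largest autocorrelation is r_3 = 0.73, with weaker echoes at lags 6 (0.56) and 9 (0.43); the remaining lags stay at or below 0.16.
The dominant spike at lag 3 indicates a seasonal period of 3.

3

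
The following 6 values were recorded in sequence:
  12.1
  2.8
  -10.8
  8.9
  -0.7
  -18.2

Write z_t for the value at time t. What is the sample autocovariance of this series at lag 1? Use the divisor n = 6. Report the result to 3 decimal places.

-14.457

Mean z̄ = (12.1 + 2.8 − 10.8 + 8.9 − 0.7 − 18.2)/6 = -0.9833
Σ_{t=1}^{5}(z_t−z̄)(z_{t+1}−z̄) = -86.7403
γ_1 = -86.7403 / 6 = -14.457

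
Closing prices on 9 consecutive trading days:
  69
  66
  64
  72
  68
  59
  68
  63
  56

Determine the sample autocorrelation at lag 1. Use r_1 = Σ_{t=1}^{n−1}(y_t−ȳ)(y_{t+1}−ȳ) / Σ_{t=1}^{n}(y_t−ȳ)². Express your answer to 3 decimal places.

Mean ȳ = (69 + 66 + 64 + 72 + 68 + 59 + 68 + 63 + 56)/9 = 65.0000
Numerator Σ_{t=1}^{8}(y_t−ȳ)(y_{t+1}−ȳ) = -7.0000
Denominator Σ(y_t−ȳ)² = 206.0000
r_1 = -7.0000 / 206.0000 = -0.034

-0.034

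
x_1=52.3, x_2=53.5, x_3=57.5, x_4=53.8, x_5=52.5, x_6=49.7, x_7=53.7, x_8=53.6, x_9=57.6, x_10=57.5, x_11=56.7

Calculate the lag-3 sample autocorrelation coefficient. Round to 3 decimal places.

Mean x̄ = (52.3 + 53.5 + 57.5 + 53.8 + 52.5 + 49.7 + 53.7 + 53.6 + 57.6 + 57.5 + 56.7)/11 = 54.4000
Numerator Σ_{t=1}^{8}(x_t−x̄)(x_{t+3}−x̄) = -28.7100
Denominator Σ(x_t−x̄)² = 67.1600
r_3 = -28.7100 / 67.1600 = -0.427

-0.427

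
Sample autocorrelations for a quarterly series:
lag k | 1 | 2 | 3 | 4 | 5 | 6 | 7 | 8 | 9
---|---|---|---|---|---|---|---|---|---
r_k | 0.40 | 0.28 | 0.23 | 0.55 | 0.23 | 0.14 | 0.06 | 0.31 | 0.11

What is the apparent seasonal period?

The largest autocorrelation is r_4 = 0.55; the remaining lags stay at or below 0.40. The elevated value at lag 1 (0.40), dropping to 0.28 at lag 2, reflects decaying short-term dependence rather than seasonality.
The dominant spike at lag 4 indicates a seasonal period of 4.

4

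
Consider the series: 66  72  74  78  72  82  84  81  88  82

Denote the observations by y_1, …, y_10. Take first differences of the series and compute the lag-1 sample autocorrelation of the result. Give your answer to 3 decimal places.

-0.553

First differences Δy: 6, 2, 4, -6, 10, 2, -3, 7, -6
Mean of differences = 1.7778
Numerator Σ(Δy_t−Δȳ)(Δy_{t+1}−Δȳ) = -144.6049
Denominator Σ(Δy_t−Δȳ)² = 261.5556
r_1(Δy) = -144.6049 / 261.5556 = -0.553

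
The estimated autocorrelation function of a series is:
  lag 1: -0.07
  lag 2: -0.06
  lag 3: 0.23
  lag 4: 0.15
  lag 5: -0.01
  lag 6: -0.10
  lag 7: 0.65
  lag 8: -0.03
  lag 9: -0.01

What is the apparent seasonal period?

The largest autocorrelation is r_7 = 0.65; the remaining lags stay at or below 0.23.
The dominant spike at lag 7 indicates a seasonal period of 7.

7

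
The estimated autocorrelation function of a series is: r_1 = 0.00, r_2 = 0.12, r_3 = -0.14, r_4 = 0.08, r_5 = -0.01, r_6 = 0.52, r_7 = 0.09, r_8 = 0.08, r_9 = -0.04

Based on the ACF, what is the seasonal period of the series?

The largest autocorrelation is r_6 = 0.52; the remaining lags stay at or below 0.12.
The dominant spike at lag 6 indicates a seasonal period of 6.

6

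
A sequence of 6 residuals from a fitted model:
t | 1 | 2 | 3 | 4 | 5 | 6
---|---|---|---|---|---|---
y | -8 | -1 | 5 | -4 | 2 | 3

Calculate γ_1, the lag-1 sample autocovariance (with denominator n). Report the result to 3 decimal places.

-3.042

Mean ȳ = (-8 − 1 + 5 − 4 + 2 + 3)/6 = -0.5000
Σ_{t=1}^{5}(y_t−ȳ)(y_{t+1}−ȳ) = -18.2500
γ_1 = -18.2500 / 6 = -3.042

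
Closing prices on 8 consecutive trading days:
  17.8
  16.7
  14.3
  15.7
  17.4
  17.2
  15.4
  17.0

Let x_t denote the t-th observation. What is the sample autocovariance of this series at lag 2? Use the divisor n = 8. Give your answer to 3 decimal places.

-0.787

Mean x̄ = (17.8 + 16.7 + 14.3 + 15.7 + 17.4 + 17.2 + 15.4 + 17.0)/8 = 16.4375
Deviations: 1.3625, 0.2625, -2.1375, -0.7375, 0.9625, 0.7625, -1.0375, 0.5625
Σ_{t=1}^{6}(x_t−x̄)(x_{t+2}−x̄) = -6.2953
γ_2 = -6.2953 / 8 = -0.787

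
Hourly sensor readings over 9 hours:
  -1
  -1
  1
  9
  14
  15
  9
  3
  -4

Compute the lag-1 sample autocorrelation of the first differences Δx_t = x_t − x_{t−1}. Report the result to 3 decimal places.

First differences Δx: 0, 2, 8, 5, 1, -6, -6, -7
Mean of differences = -0.3750
Numerator Σ(Δx_t−Δx̄)(Δx_{t+1}−Δx̄) = 134.3594
Denominator Σ(Δx_t−Δx̄)² = 213.8750
r_1(Δx) = 134.3594 / 213.8750 = 0.628

0.628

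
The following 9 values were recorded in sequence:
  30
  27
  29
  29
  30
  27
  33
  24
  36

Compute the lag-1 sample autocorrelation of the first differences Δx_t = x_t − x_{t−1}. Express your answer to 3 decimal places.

-0.670

First differences Δx: -3, 2, 0, 1, -3, 6, -9, 12
Mean of differences = 0.7500
Numerator Σ(Δx_t−Δx̄)(Δx_{t+1}−Δx̄) = -187.3125
Denominator Σ(Δx_t−Δx̄)² = 279.5000
r_1(Δx) = -187.3125 / 279.5000 = -0.670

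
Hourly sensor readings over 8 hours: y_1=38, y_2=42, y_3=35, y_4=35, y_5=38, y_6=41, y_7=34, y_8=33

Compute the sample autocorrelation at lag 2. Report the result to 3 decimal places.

-0.539

Mean ȳ = (38 + 42 + 35 + 35 + 38 + 41 + 34 + 33)/8 = 37.0000
Σ(y_t−ȳ)(y_{t+2}−ȳ) = (-2.0000) + (-10.0000) + (-2.0000) + (-8.0000) + (-3.0000) + (-16.0000) = -41.0000
Denominator Σ(y_t−ȳ)² = 76.0000
r_2 = -41.0000 / 76.0000 = -0.539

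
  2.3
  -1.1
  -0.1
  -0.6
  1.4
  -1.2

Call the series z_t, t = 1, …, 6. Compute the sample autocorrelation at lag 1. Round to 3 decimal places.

-0.476

Mean z̄ = (2.3 − 1.1 − 0.1 − 0.6 + 1.4 − 1.2)/6 = 0.1167
Σ(z_t−z̄)(z_{t+1}−z̄) = (-2.6564) + (0.2636) + (0.1553) + (-0.9197) + (-1.6897) = -4.8469
Denominator Σ(z_t−z̄)² = 10.1883
r_1 = -4.8469 / 10.1883 = -0.476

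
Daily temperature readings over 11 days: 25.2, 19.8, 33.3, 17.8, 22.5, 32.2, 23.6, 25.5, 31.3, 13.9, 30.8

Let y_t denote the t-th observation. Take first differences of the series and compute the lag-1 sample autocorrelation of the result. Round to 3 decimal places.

First differences Δy: -5.4, 13.5, -15.5, 4.7, 9.7, -8.6, 1.9, 5.8, -17.4, 16.9
Mean of differences = 0.5600
Numerator Σ(Δy_t−Δȳ)(Δy_{t+1}−Δȳ) = -790.1396
Denominator Σ(Δy_t−Δȳ)² = 1264.2840
r_1(Δy) = -790.1396 / 1264.2840 = -0.625

-0.625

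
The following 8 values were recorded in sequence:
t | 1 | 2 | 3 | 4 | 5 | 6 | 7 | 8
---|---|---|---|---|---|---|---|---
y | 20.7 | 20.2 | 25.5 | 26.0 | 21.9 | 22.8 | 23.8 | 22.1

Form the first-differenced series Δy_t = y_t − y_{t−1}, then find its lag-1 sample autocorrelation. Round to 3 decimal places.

First differences Δy: -0.5, 5.3, 0.5, -4.1, 0.9, 1.0, -1.7
Mean of differences = 0.2000
Numerator Σ(Δy_t−Δȳ)(Δy_{t+1}−Δȳ) = -7.3000
Denominator Σ(Δy_t−Δȳ)² = 49.8200
r_1(Δy) = -7.3000 / 49.8200 = -0.147

-0.147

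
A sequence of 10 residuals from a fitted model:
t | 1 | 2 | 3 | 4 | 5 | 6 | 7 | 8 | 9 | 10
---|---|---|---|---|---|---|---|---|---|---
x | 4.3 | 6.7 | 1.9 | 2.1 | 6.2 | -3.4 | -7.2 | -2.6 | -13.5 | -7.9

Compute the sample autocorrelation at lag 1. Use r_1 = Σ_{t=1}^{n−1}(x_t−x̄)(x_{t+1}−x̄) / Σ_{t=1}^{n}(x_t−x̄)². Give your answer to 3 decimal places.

Mean x̄ = (4.3 + 6.7 + 1.9 + 2.1 + 6.2 − 3.4 − 7.2 − 2.6 − 13.5 − 7.9)/10 = -1.3400
Numerator Σ_{t=1}^{9}(x_t−x̄)(x_{t+1}−x̄) = 207.4924
Denominator Σ(x_t−x̄)² = 406.7040
r_1 = 207.4924 / 406.7040 = 0.510

0.510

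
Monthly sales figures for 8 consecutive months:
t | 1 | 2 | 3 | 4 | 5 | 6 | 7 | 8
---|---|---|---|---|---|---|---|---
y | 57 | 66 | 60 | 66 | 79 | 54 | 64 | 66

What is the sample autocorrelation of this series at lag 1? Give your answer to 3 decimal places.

Mean ȳ = (57 + 66 + 60 + 66 + 79 + 54 + 64 + 66)/8 = 64.0000
Deviations from mean: -7.0000, 2.0000, -4.0000, 2.0000, 15.0000, -10.0000, 0.0000, 2.0000
Numerator Σ_{t=1}^{7}(y_t−ȳ)(y_{t+1}−ȳ) = -150.0000
Denominator Σ(y_t−ȳ)² = 402.0000
r_1 = -150.0000 / 402.0000 = -0.373

-0.373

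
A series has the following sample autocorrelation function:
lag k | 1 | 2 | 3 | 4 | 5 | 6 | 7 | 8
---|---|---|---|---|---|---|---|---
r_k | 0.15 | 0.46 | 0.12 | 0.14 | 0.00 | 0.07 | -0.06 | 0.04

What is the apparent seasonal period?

2

The largest autocorrelation is r_2 = 0.46; the remaining lags stay at or below 0.15.
The dominant spike at lag 2 indicates a seasonal period of 2.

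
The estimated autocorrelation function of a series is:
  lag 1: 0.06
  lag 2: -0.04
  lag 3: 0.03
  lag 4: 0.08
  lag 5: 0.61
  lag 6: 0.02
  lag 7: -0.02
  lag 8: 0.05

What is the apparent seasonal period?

5

The largest autocorrelation is r_5 = 0.61; the remaining lags stay at or below 0.08.
The dominant spike at lag 5 indicates a seasonal period of 5.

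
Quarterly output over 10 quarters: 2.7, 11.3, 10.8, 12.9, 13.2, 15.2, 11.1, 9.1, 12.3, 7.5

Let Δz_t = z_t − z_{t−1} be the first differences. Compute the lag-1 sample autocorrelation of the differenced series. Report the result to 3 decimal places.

First differences Δz: 8.6, -0.5, 2.1, 0.3, 2.0, -4.1, -2.0, 3.2, -4.8
Mean of differences = 0.5333
Numerator Σ(Δz_t−Δz̄)(Δz_{t+1}−Δz̄) = -26.6978
Denominator Σ(Δz_t−Δz̄)² = 134.2400
r_1(Δz) = -26.6978 / 134.2400 = -0.199

-0.199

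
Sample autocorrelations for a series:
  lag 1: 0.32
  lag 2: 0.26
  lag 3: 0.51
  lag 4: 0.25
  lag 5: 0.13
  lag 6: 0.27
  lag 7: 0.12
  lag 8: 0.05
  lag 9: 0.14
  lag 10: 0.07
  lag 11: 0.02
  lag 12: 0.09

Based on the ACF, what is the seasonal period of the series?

The largest autocorrelation is r_3 = 0.51; the remaining lags stay at or below 0.32. The elevated value at lag 1 (0.32), dropping to 0.26 at lag 2, reflects decaying short-term dependence rather than seasonality.
The dominant spike at lag 3 indicates a seasonal period of 3.

3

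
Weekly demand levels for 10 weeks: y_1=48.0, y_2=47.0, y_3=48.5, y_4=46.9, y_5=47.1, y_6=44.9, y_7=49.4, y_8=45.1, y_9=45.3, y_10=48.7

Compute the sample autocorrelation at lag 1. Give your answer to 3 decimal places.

Mean ȳ = (48.0 + 47.0 + 48.5 + 46.9 + 47.1 + 44.9 + 49.4 + 45.1 + 45.3 + 48.7)/10 = 47.0900
Numerator Σ_{t=1}^{9}(y_t−ȳ)(y_{t+1}−ȳ) = -9.4761
Denominator Σ(y_t−ȳ)² = 22.7490
r_1 = -9.4761 / 22.7490 = -0.417

-0.417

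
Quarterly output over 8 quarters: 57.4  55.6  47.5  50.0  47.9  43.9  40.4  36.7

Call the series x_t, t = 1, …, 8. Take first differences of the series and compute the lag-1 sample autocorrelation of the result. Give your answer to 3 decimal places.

-0.486

First differences Δx: -1.8, -8.1, 2.5, -2.1, -4.0, -3.5, -3.7
Mean of differences = -2.9571
Numerator Σ(Δx_t−Δx̄)(Δx_{t+1}−Δx̄) = -29.2633
Denominator Σ(Δx_t−Δx̄)² = 60.2371
r_1(Δx) = -29.2633 / 60.2371 = -0.486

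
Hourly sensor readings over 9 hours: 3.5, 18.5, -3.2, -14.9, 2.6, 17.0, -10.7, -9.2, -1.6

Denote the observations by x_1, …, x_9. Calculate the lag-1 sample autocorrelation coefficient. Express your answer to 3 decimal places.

-0.009

Mean x̄ = (3.5 + 18.5 − 3.2 − 14.9 + 2.6 + 17.0 − 10.7 − 9.2 − 1.6)/9 = 0.2222
Numerator Σ_{t=1}^{8}(x_t−x̄)(x_{t+1}−x̄) = -10.1216
Denominator Σ(x_t−x̄)² = 1083.7556
r_1 = -10.1216 / 1083.7556 = -0.009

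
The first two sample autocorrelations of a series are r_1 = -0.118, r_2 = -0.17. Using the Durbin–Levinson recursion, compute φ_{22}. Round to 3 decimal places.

φ_{22} = (r_2 − r_1²) / (1 − r_1²)
r_1² = (-0.118)² = 0.013924
Numerator = -0.17 − 0.0139 = -0.1839; denominator = 1 − 0.0139 = 0.9861
φ_{22} = -0.1839 / 0.9861 = -0.187

-0.187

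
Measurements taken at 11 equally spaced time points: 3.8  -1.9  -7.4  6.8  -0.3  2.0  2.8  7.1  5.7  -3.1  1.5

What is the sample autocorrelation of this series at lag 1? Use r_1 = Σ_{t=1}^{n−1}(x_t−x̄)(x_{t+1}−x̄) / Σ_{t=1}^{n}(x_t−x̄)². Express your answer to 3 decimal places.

-0.115

Mean x̄ = (3.8 − 1.9 − 7.4 + 6.8 − 0.3 + 2.0 + 2.8 + 7.1 + 5.7 − 3.1 + 1.5)/11 = 1.5455
Numerator Σ_{t=1}^{10}(x_t−x̄)(x_{t+1}−x̄) = -22.9602
Denominator Σ(x_t−x̄)² = 199.4673
r_1 = -22.9602 / 199.4673 = -0.115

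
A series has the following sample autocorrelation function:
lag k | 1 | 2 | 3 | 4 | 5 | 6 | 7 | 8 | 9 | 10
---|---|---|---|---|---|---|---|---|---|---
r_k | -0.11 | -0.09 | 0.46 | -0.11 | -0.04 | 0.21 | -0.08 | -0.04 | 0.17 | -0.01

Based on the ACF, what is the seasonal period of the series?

3

The largest autocorrelation is r_3 = 0.46, with weaker echoes at lags 6 (0.21) and 9 (0.17); the remaining lags stay at or below -0.01.
The dominant spike at lag 3 indicates a seasonal period of 3.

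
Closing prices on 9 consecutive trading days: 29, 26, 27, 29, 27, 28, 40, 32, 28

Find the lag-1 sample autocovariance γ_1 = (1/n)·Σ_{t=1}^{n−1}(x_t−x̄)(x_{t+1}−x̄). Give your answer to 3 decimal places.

2.595

Mean x̄ = (29 + 26 + 27 + 29 + 27 + 28 + 40 + 32 + 28)/9 = 29.5556
Σ_{t=1}^{8}(x_t−x̄)(x_{t+1}−x̄) = 23.3580
γ_1 = 23.3580 / 9 = 2.595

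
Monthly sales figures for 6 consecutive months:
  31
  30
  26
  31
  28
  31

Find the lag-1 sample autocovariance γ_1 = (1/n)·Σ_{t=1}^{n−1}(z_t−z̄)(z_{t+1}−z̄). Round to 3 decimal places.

-1.792

Mean z̄ = (31 + 30 + 26 + 31 + 28 + 31)/6 = 29.5000
Σ_{t=1}^{5}(z_t−z̄)(z_{t+1}−z̄) = -10.7500
γ_1 = -10.7500 / 6 = -1.792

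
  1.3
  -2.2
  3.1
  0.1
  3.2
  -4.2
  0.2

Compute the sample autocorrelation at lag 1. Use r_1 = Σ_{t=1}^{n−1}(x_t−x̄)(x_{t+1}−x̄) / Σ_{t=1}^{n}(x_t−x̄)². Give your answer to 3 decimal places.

-0.534

Mean x̄ = (1.3 − 2.2 + 3.1 + 0.1 + 3.2 − 4.2 + 0.2)/7 = 0.2143
Deviations from mean: 1.0857, -2.4143, 2.8857, -0.1143, 2.9857, -4.4143, -0.0143
Σ(x_t−x̄)(x_{t+1}−x̄) = (-2.6212) + (-6.9669) + (-0.3298) + (-0.3412) + (-13.1798) + (0.0631) = -23.3759
Denominator Σ(x_t−x̄)² = 43.7486
r_1 = -23.3759 / 43.7486 = -0.534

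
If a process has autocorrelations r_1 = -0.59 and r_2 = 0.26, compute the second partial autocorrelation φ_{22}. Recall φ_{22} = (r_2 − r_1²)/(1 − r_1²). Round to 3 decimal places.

-0.135

φ_{22} = (r_2 − r_1²) / (1 − r_1²)
r_1² = (-0.59)² = 0.3481
Numerator = 0.26 − 0.3481 = -0.0881; denominator = 1 − 0.3481 = 0.6519
φ_{22} = -0.0881 / 0.6519 = -0.135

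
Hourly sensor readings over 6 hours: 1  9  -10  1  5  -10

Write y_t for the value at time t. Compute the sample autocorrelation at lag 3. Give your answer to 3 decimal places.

Mean ȳ = (1 + 9 − 10 + 1 + 5 − 10)/6 = -0.6667
Deviations from mean: 1.6667, 9.6667, -9.3333, 1.6667, 5.6667, -9.3333
Σ(y_t−ȳ)(y_{t+3}−ȳ) = (2.7778) + (54.7778) + (87.1111) = 144.6667
Denominator Σ(y_t−ȳ)² = 305.3333
r_3 = 144.6667 / 305.3333 = 0.474

0.474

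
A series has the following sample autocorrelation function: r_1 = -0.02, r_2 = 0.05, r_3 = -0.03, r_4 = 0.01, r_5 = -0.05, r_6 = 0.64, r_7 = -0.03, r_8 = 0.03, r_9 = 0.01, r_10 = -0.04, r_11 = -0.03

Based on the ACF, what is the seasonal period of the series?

The largest autocorrelation is r_6 = 0.64; the remaining lags stay at or below 0.05.
The dominant spike at lag 6 indicates a seasonal period of 6.

6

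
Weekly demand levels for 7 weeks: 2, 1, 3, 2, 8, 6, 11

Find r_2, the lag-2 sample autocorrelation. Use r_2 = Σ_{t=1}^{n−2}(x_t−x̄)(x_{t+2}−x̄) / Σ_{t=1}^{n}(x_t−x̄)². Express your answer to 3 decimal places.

Mean x̄ = (2 + 1 + 3 + 2 + 8 + 6 + 11)/7 = 4.7143
Deviations from mean: -2.7143, -3.7143, -1.7143, -2.7143, 3.2857, 1.2857, 6.2857
Numerator Σ_{t=1}^{5}(x_t−x̄)(x_{t+2}−x̄) = 26.2653
Denominator Σ(x_t−x̄)² = 83.4286
r_2 = 26.2653 / 83.4286 = 0.315

0.315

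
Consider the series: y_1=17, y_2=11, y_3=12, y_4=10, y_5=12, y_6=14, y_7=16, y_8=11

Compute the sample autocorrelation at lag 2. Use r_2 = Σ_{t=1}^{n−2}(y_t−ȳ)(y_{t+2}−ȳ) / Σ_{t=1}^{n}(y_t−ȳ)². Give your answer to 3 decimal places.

Mean ȳ = (17 + 11 + 12 + 10 + 12 + 14 + 16 + 11)/8 = 12.8750
Deviations from mean: 4.1250, -1.8750, -0.8750, -2.8750, -0.8750, 1.1250, 3.1250, -1.8750
Numerator Σ_{t=1}^{6}(y_t−ȳ)(y_{t+2}−ȳ) = -5.5313
Denominator Σ(y_t−ȳ)² = 44.8750
r_2 = -5.5313 / 44.8750 = -0.123

-0.123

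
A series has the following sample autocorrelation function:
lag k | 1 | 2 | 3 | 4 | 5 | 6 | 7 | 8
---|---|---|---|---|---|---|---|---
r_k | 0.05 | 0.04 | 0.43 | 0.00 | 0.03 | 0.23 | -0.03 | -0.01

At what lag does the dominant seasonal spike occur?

3

The largest autocorrelation is r_3 = 0.43, with a weaker echo at lag 6 (0.23); the remaining lags stay at or below 0.05.
The dominant spike at lag 3 indicates a seasonal period of 3.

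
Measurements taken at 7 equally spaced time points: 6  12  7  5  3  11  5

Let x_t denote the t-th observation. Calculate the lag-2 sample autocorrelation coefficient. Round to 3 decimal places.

Mean x̄ = (6 + 12 + 7 + 5 + 3 + 11 + 5)/7 = 7.0000
Deviations from mean: -1.0000, 5.0000, 0.0000, -2.0000, -4.0000, 4.0000, -2.0000
Σ(x_t−x̄)(x_{t+2}−x̄) = (0.0000) + (-10.0000) + (0.0000) + (-8.0000) + (8.0000) = -10.0000
Denominator Σ(x_t−x̄)² = 66.0000
r_2 = -10.0000 / 66.0000 = -0.152

-0.152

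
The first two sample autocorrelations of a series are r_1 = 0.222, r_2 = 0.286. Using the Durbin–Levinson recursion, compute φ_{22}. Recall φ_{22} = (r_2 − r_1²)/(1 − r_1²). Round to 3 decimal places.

φ_{22} = (r_2 − r_1²) / (1 − r_1²)
r_1² = (0.222)² = 0.049284
Numerator = 0.286 − 0.0493 = 0.2367; denominator = 1 − 0.0493 = 0.9507
φ_{22} = 0.2367 / 0.9507 = 0.249

0.249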